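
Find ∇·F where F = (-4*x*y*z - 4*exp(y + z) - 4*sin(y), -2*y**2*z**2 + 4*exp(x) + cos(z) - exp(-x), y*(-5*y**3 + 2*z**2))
-4*y*z**2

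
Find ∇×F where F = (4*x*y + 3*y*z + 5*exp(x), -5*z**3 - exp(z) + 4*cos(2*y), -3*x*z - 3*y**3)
(-9*y**2 + 15*z**2 + exp(z), 3*y + 3*z, -4*x - 3*z)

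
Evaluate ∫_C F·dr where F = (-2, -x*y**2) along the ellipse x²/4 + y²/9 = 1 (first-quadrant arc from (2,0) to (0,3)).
4 - 27*pi/8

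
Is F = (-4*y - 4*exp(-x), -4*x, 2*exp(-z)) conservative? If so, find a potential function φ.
Yes, F is conservative. φ = -4*x*y - 2*exp(-z) + 4*exp(-x)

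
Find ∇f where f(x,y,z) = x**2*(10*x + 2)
(2*x*(15*x + 2), 0, 0)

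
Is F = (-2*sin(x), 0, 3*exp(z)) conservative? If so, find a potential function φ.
Yes, F is conservative. φ = 3*exp(z) + 2*cos(x)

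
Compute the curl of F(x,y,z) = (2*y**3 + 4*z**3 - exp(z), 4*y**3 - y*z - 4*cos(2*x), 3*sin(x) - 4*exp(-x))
(y, 12*z**2 - exp(z) - 3*cos(x) - 4*exp(-x), -6*y**2 + 8*sin(2*x))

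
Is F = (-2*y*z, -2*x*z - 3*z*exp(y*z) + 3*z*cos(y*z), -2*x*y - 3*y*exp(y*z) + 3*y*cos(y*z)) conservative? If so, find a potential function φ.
Yes, F is conservative. φ = -2*x*y*z - 3*exp(y*z) + 3*sin(y*z)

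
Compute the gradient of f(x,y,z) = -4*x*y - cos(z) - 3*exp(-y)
(-4*y, -4*x + 3*exp(-y), sin(z))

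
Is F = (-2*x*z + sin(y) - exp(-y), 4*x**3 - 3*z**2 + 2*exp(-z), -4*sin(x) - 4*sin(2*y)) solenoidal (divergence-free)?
No, ∇·F = -2*z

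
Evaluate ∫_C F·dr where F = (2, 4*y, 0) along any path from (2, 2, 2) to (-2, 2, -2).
-8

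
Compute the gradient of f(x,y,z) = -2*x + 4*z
(-2, 0, 4)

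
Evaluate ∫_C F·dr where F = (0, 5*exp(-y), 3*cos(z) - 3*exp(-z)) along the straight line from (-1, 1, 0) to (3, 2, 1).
-3 - 5*exp(-2) + 3*sin(1) + 8*exp(-1)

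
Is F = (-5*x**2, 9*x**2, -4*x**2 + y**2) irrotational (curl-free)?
No, ∇×F = (2*y, 8*x, 18*x)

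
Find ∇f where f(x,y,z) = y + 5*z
(0, 1, 5)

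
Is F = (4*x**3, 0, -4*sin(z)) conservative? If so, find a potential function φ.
Yes, F is conservative. φ = x**4 + 4*cos(z)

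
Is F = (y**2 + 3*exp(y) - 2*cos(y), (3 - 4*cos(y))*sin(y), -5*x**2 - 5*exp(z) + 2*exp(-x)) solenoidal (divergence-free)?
No, ∇·F = -5*exp(z) + 3*cos(y) - 4*cos(2*y)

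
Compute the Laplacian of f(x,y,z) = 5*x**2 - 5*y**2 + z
0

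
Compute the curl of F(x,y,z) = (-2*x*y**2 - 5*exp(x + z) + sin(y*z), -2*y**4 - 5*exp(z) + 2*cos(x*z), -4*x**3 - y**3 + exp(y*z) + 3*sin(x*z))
(2*x*sin(x*z) - 3*y**2 + z*exp(y*z) + 5*exp(z), 12*x**2 + y*cos(y*z) - 3*z*cos(x*z) - 5*exp(x + z), 4*x*y - 2*z*sin(x*z) - z*cos(y*z))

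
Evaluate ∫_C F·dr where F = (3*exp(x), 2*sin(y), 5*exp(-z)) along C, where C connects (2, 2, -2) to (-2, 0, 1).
-2 - 5*exp(-1) + 2*cos(2) + 3*exp(-2) + 2*exp(2)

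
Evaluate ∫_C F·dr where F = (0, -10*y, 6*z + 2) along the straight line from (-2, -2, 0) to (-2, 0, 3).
53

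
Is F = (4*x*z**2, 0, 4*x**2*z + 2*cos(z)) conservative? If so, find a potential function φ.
Yes, F is conservative. φ = 2*x**2*z**2 + 2*sin(z)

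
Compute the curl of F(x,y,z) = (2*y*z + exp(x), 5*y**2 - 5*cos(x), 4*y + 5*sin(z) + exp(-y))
(4 - exp(-y), 2*y, -2*z + 5*sin(x))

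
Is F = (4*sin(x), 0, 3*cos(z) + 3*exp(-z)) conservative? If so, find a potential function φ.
Yes, F is conservative. φ = 3*sin(z) - 4*cos(x) - 3*exp(-z)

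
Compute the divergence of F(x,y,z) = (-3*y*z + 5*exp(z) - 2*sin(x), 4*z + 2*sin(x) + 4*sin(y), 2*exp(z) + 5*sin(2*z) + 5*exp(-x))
2*exp(z) - 2*cos(x) + 4*cos(y) + 10*cos(2*z)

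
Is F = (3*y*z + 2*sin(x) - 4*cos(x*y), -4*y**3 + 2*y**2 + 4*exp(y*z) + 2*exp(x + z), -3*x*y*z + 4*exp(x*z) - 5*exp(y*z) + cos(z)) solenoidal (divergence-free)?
No, ∇·F = -3*x*y + 4*x*exp(x*z) - 12*y**2 - 5*y*exp(y*z) + 4*y*sin(x*y) + 4*y + 4*z*exp(y*z) - sin(z) + 2*cos(x)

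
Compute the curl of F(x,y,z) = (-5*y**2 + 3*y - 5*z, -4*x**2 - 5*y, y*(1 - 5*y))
(1 - 10*y, -5, -8*x + 10*y - 3)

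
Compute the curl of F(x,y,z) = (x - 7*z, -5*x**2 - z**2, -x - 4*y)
(2*z - 4, -6, -10*x)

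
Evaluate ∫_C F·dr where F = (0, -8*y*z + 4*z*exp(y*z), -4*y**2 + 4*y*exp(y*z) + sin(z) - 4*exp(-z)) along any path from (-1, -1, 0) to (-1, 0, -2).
-3 - cos(2) + 4*exp(2)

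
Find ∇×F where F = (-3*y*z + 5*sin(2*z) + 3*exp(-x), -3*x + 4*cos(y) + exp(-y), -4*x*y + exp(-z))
(-4*x, y + 10*cos(2*z), 3*z - 3)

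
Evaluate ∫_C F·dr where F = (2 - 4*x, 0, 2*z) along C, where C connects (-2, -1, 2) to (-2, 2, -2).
0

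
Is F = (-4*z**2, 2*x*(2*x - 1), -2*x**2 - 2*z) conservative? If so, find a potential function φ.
No, ∇×F = (0, 4*x - 8*z, 8*x - 2) ≠ 0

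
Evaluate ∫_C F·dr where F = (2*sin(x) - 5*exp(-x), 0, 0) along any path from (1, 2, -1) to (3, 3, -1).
-5*exp(-1) + 5*exp(-3) + 2*cos(1) - 2*cos(3)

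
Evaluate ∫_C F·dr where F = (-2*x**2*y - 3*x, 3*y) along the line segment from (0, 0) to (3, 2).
-69/2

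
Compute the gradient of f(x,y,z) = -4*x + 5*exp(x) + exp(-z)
(5*exp(x) - 4, 0, -exp(-z))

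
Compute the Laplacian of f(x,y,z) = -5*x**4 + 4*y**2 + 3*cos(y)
-60*x**2 - 3*cos(y) + 8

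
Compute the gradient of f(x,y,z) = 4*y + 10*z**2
(0, 4, 20*z)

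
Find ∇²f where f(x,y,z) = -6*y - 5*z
0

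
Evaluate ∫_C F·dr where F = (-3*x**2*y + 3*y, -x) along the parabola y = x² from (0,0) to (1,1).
-4/15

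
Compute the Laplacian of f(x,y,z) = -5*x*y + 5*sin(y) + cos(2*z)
-5*sin(y) - 4*cos(2*z)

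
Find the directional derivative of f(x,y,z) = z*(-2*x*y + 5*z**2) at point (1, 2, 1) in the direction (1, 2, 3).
25*sqrt(14)/14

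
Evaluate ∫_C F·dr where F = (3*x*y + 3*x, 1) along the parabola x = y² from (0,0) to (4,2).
322/5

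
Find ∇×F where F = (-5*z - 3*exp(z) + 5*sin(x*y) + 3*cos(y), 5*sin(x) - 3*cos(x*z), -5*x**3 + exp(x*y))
(x*(exp(x*y) - 3*sin(x*z)), 15*x**2 - y*exp(x*y) - 3*exp(z) - 5, -5*x*cos(x*y) + 3*z*sin(x*z) + 3*sin(y) + 5*cos(x))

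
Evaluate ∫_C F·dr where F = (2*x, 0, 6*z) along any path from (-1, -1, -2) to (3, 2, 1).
-1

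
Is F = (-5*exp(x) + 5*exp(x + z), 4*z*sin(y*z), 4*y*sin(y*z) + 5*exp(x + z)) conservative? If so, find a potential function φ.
Yes, F is conservative. φ = -5*exp(x) + 5*exp(x + z) - 4*cos(y*z)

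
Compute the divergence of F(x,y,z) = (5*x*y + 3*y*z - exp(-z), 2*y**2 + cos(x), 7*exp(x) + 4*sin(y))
9*y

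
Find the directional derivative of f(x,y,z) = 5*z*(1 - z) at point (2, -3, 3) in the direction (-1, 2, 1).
-25*sqrt(6)/6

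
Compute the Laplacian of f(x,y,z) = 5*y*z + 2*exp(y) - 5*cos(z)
2*exp(y) + 5*cos(z)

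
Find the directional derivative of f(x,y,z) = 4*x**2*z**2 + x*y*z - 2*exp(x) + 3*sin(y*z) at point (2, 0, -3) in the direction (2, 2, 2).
sqrt(3)*(33 - 2*exp(2))/3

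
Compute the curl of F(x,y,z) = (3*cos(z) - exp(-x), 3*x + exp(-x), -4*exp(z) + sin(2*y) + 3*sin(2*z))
(2*cos(2*y), -3*sin(z), 3 - exp(-x))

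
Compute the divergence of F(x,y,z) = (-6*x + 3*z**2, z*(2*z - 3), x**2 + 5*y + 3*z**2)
6*z - 6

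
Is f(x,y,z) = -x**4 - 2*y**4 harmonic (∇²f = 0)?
No, ∇²f = -12*x**2 - 24*y**2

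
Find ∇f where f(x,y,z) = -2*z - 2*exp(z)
(0, 0, -2*exp(z) - 2)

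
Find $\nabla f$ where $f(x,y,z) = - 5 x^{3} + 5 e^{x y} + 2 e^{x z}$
(-15*x**2 + 5*y*exp(x*y) + 2*z*exp(x*z), 5*x*exp(x*y), 2*x*exp(x*z))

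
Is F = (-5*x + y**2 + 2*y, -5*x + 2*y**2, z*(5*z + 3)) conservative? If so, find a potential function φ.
No, ∇×F = (0, 0, -2*y - 7) ≠ 0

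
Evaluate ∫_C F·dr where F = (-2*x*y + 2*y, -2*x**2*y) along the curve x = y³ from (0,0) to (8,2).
-1048/7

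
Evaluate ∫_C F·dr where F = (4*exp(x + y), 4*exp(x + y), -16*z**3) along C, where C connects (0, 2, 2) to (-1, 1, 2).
4 - 4*exp(2)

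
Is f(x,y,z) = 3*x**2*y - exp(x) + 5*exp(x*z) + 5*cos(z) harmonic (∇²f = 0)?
No, ∇²f = 5*x**2*exp(x*z) + 6*y + 5*z**2*exp(x*z) - exp(x) - 5*cos(z)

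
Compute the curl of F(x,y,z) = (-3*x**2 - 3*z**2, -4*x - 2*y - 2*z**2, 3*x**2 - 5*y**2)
(-10*y + 4*z, -6*x - 6*z, -4)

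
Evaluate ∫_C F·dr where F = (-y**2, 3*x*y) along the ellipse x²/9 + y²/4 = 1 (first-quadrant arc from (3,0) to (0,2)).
20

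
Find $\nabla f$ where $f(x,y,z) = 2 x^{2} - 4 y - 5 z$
(4*x, -4, -5)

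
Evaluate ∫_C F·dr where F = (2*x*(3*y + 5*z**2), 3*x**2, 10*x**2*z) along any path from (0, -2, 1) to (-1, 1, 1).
8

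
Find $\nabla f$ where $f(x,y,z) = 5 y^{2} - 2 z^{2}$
(0, 10*y, -4*z)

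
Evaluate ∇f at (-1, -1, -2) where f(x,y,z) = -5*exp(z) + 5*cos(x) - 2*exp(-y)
(5*sin(1), 2*E, -5*exp(-2))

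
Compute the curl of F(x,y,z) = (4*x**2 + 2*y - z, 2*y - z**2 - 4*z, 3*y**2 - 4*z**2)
(6*y + 2*z + 4, -1, -2)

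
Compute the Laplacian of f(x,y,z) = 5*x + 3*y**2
6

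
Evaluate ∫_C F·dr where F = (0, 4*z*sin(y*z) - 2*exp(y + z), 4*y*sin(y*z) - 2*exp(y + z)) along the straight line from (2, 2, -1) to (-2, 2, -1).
0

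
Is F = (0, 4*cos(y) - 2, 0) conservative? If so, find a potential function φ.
Yes, F is conservative. φ = -2*y + 4*sin(y)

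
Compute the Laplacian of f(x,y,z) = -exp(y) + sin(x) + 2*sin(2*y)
-exp(y) - sin(x) - 8*sin(2*y)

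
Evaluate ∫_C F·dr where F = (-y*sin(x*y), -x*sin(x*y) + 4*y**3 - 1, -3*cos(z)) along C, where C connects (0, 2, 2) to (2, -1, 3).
-13 - 3*sin(3) + cos(2) + 3*sin(2)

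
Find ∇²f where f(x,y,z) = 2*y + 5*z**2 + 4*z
10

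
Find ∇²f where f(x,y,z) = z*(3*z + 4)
6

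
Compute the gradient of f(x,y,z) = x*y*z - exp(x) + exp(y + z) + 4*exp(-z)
(y*z - exp(x), x*z + exp(y + z), x*y + exp(y + z) - 4*exp(-z))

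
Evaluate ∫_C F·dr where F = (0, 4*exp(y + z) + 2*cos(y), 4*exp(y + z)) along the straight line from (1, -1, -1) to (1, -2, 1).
-2*sin(2) - 4*exp(-2) + 4*exp(-1) + 2*sin(1)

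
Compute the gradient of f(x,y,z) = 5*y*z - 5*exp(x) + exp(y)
(-5*exp(x), 5*z + exp(y), 5*y)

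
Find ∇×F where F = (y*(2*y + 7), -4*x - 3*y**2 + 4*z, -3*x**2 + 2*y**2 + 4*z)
(4*y - 4, 6*x, -4*y - 11)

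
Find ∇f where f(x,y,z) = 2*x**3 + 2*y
(6*x**2, 2, 0)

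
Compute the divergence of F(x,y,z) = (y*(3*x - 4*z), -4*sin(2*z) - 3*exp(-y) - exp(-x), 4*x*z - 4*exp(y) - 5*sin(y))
4*x + 3*y + 3*exp(-y)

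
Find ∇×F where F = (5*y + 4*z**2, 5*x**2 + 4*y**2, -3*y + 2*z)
(-3, 8*z, 10*x - 5)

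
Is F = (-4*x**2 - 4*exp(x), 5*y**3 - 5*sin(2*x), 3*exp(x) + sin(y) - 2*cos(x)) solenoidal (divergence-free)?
No, ∇·F = -8*x + 15*y**2 - 4*exp(x)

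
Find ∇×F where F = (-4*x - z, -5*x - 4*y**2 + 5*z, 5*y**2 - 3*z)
(10*y - 5, -1, -5)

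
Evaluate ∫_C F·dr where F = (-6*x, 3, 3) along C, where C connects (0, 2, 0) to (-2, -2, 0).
-24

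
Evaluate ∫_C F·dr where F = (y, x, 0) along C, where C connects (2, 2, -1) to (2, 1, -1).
-2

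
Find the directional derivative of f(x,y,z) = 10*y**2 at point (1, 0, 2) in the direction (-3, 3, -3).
0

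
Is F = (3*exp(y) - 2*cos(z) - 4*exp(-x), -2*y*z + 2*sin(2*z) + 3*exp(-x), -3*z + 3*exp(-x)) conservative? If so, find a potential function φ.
No, ∇×F = (2*y - 4*cos(2*z), 2*sin(z) + 3*exp(-x), -3*exp(y) - 3*exp(-x)) ≠ 0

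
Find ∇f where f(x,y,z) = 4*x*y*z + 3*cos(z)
(4*y*z, 4*x*z, 4*x*y - 3*sin(z))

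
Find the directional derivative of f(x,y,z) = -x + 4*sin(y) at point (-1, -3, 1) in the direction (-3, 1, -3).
sqrt(19)*(4*cos(3) + 3)/19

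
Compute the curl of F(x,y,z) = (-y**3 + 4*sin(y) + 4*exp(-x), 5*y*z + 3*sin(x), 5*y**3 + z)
(5*y*(3*y - 1), 0, 3*y**2 + 3*cos(x) - 4*cos(y))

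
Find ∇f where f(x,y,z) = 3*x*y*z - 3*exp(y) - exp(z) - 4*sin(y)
(3*y*z, 3*x*z - 3*exp(y) - 4*cos(y), 3*x*y - exp(z))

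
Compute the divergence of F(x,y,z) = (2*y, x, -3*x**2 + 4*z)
4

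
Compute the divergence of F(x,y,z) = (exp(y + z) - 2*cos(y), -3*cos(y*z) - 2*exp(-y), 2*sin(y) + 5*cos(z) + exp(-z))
3*z*sin(y*z) - 5*sin(z) - exp(-z) + 2*exp(-y)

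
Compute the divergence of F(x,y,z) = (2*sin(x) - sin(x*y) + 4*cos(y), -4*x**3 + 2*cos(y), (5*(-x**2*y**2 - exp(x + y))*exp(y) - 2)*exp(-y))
-y*cos(x*y) - 2*sin(y) + 2*cos(x)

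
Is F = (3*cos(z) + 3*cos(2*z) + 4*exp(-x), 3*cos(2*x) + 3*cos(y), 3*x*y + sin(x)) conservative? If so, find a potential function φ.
No, ∇×F = (3*x, -3*y - 3*sin(z) - 6*sin(2*z) - cos(x), -6*sin(2*x)) ≠ 0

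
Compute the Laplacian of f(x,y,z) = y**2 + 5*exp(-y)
2 + 5*exp(-y)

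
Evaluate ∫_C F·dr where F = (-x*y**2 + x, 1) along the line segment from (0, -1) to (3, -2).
-37/4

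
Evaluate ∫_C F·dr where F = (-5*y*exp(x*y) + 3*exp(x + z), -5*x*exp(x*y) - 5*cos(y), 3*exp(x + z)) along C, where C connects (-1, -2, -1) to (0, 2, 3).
-10*sin(2) - 5 - 3*exp(-2) + 5*exp(2) + 3*exp(3)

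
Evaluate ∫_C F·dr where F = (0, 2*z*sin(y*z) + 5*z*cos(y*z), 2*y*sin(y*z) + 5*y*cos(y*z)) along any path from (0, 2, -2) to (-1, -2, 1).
-5*sin(2) + 5*sin(4) + 2*cos(4) - 2*cos(2)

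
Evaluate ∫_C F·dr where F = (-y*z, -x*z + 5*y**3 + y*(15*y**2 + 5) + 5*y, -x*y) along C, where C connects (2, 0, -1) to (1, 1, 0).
10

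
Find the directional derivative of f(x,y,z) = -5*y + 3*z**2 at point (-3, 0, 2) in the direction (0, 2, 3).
2*sqrt(13)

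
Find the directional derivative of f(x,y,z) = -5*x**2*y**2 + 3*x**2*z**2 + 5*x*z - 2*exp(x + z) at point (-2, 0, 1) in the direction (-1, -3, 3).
sqrt(19)*(-4 + 49*E)*exp(-1)/19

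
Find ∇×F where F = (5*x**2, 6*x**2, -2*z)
(0, 0, 12*x)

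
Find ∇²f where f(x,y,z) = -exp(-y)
-exp(-y)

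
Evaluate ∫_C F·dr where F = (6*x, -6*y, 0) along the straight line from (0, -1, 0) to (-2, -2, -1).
3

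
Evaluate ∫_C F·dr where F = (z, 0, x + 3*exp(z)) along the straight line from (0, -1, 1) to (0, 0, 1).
0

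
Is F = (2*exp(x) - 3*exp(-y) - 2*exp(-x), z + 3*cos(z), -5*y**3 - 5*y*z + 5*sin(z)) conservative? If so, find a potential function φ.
No, ∇×F = (-15*y**2 - 5*z + 3*sin(z) - 1, 0, -3*exp(-y)) ≠ 0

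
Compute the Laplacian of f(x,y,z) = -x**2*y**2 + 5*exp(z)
-2*x**2 - 2*y**2 + 5*exp(z)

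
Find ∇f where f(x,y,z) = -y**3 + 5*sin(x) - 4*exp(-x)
(5*cos(x) + 4*exp(-x), -3*y**2, 0)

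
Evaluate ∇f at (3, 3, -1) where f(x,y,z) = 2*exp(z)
(0, 0, 2*exp(-1))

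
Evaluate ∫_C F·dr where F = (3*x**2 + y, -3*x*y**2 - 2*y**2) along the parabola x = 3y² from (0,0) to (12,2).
25216/15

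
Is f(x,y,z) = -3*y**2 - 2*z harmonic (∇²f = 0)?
No, ∇²f = -6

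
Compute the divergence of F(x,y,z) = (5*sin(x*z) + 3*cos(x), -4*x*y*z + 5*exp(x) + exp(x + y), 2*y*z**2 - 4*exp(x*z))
-4*x*z - 4*x*exp(x*z) + 4*y*z + 5*z*cos(x*z) + exp(x + y) - 3*sin(x)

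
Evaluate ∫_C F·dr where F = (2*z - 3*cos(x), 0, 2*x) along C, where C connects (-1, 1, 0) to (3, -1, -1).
-6 - 3*sin(1) - 3*sin(3)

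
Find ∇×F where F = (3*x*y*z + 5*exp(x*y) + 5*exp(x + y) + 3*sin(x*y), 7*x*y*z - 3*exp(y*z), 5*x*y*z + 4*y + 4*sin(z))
(-7*x*y + 5*x*z + 3*y*exp(y*z) + 4, y*(3*x - 5*z), -3*x*z - 5*x*exp(x*y) - 3*x*cos(x*y) + 7*y*z - 5*exp(x + y))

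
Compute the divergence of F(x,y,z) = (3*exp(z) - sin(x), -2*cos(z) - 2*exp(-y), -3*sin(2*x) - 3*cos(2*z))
6*sin(2*z) - cos(x) + 2*exp(-y)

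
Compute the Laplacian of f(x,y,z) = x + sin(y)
-sin(y)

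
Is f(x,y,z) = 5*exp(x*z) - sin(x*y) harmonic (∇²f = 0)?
No, ∇²f = 5*x**2*exp(x*z) + x**2*sin(x*y) + y**2*sin(x*y) + 5*z**2*exp(x*z)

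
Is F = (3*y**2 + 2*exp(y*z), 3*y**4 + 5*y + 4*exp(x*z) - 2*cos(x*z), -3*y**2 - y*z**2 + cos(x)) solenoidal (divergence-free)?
No, ∇·F = 12*y**3 - 2*y*z + 5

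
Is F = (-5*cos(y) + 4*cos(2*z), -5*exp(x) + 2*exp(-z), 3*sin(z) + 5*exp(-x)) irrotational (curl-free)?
No, ∇×F = (2*exp(-z), -8*sin(2*z) + 5*exp(-x), -5*exp(x) - 5*sin(y))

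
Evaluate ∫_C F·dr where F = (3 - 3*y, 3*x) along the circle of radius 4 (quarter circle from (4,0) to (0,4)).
-12 + 24*pi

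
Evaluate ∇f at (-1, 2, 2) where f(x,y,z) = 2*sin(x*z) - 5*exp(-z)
(4*cos(2), 0, 5*exp(-2) - 2*cos(2))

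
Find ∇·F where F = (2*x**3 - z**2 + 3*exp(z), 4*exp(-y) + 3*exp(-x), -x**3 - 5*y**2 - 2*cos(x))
6*x**2 - 4*exp(-y)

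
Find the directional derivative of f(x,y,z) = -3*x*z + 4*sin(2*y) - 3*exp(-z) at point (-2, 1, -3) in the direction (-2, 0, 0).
-9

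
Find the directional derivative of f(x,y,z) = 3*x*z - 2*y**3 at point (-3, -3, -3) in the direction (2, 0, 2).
-9*sqrt(2)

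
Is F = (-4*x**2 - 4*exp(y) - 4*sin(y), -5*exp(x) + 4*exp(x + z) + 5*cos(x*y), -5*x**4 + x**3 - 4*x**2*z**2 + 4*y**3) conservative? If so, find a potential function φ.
No, ∇×F = (12*y**2 - 4*exp(x + z), x*(20*x**2 - 3*x + 8*z**2), -5*y*sin(x*y) - 5*exp(x) + 4*exp(y) + 4*exp(x + z) + 4*cos(y)) ≠ 0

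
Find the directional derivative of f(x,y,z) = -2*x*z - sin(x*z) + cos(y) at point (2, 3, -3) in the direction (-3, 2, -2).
-sqrt(17)*(2*sin(3) + 5*cos(6) + 10)/17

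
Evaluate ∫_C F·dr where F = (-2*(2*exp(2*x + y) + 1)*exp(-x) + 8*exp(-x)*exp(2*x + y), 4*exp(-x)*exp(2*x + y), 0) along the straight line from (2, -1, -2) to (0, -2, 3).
-4*E + 2*exp(-2) + 2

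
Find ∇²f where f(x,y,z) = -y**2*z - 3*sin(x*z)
3*x**2*sin(x*z) + 3*z**2*sin(x*z) - 2*z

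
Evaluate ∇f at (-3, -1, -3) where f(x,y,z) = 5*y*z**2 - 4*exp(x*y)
(4*exp(3), 45 + 12*exp(3), 30)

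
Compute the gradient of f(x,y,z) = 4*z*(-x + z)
(-4*z, 0, -4*x + 8*z)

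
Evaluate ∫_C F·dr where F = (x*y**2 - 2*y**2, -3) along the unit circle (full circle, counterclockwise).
0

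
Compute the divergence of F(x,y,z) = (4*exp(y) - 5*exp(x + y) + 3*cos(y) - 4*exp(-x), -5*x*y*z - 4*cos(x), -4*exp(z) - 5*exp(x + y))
-5*x*z - 4*exp(z) - 5*exp(x + y) + 4*exp(-x)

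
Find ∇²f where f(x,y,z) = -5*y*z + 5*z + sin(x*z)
(-x**2 - z**2)*sin(x*z)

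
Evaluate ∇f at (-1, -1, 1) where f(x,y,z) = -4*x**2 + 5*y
(8, 5, 0)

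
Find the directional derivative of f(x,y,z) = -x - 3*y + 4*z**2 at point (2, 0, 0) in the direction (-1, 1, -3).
-2*sqrt(11)/11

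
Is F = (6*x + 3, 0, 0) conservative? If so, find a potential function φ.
Yes, F is conservative. φ = 3*x*(x + 1)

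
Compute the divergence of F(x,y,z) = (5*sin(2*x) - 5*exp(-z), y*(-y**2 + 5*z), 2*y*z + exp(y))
-3*y**2 + 2*y + 5*z + 10*cos(2*x)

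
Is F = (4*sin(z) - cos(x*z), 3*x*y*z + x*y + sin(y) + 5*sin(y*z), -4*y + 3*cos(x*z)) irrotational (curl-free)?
No, ∇×F = (-3*x*y - 5*y*cos(y*z) - 4, x*sin(x*z) + 3*z*sin(x*z) + 4*cos(z), y*(3*z + 1))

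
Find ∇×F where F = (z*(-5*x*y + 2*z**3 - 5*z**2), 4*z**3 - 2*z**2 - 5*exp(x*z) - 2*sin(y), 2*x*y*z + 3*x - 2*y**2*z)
(2*x*z + 5*x*exp(x*z) - 4*y*z - 12*z**2 + 4*z, -5*x*y - 2*y*z + 8*z**3 - 15*z**2 - 3, 5*z*(x - exp(x*z)))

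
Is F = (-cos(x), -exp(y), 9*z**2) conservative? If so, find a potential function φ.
Yes, F is conservative. φ = 3*z**3 - exp(y) - sin(x)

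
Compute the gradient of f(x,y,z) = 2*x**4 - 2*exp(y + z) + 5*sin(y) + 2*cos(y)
(8*x**3, -2*exp(y + z) - 2*sin(y) + 5*cos(y), -2*exp(y + z))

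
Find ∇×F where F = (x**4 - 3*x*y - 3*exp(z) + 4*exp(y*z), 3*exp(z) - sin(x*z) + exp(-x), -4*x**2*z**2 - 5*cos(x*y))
(5*x*sin(x*y) + x*cos(x*z) - 3*exp(z), 8*x*z**2 + 4*y*exp(y*z) - 5*y*sin(x*y) - 3*exp(z), 3*x - 4*z*exp(y*z) - z*cos(x*z) - exp(-x))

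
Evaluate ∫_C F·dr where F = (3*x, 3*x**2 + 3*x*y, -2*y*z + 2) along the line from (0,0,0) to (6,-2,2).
46/3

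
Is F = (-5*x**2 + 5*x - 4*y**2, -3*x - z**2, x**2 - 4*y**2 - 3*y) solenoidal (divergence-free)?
No, ∇·F = 5 - 10*x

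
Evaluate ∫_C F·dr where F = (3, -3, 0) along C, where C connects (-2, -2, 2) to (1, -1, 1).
6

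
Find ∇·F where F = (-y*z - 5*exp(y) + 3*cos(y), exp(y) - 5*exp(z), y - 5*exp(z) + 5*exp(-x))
exp(y) - 5*exp(z)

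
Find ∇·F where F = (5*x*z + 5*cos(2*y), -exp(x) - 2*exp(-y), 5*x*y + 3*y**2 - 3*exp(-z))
5*z + 3*exp(-z) + 2*exp(-y)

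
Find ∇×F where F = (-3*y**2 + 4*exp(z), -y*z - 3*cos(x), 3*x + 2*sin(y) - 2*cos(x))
(y + 2*cos(y), 4*exp(z) - 2*sin(x) - 3, 6*y + 3*sin(x))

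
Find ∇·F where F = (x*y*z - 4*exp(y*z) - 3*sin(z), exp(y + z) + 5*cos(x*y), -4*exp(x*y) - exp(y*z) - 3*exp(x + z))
-5*x*sin(x*y) + y*z - y*exp(y*z) - 3*exp(x + z) + exp(y + z)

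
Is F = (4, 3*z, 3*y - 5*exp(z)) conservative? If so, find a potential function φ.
Yes, F is conservative. φ = 4*x + 3*y*z - 5*exp(z)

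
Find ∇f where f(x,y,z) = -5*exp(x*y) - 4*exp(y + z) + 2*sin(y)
(-5*y*exp(x*y), -5*x*exp(x*y) - 4*exp(y + z) + 2*cos(y), -4*exp(y + z))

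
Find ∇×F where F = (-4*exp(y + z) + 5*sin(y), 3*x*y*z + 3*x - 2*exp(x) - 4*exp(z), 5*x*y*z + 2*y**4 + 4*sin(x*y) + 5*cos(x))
(-3*x*y + 5*x*z + 4*x*cos(x*y) + 8*y**3 + 4*exp(z), -5*y*z - 4*y*cos(x*y) - 4*exp(y + z) + 5*sin(x), 3*y*z - 2*exp(x) + 4*exp(y + z) - 5*cos(y) + 3)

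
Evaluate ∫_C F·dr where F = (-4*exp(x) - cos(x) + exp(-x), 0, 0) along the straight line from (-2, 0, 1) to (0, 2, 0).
-5 - sin(2) + 4*exp(-2) + exp(2)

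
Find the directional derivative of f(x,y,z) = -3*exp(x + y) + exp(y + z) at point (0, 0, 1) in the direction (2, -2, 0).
-sqrt(2)*E/2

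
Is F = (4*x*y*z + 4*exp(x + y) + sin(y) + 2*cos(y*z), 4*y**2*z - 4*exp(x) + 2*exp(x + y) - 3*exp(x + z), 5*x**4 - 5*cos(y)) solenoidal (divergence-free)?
No, ∇·F = 12*y*z + 6*exp(x + y)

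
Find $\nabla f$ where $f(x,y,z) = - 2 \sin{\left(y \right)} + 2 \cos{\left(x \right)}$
(-2*sin(x), -2*cos(y), 0)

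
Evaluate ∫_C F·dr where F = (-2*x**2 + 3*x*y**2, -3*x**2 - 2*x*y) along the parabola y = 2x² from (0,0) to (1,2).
-73/15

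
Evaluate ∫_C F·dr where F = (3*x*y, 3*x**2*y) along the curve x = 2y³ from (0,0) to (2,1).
93/14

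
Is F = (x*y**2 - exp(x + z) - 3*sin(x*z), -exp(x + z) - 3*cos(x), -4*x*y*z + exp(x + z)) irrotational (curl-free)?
No, ∇×F = (-4*x*z + exp(x + z), -3*x*cos(x*z) + 4*y*z - 2*exp(x + z), -2*x*y - exp(x + z) + 3*sin(x))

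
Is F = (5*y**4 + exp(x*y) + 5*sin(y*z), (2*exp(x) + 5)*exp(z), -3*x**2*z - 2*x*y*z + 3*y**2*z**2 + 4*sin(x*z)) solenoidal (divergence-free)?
No, ∇·F = -3*x**2 - 2*x*y + 4*x*cos(x*z) + 6*y**2*z + y*exp(x*y)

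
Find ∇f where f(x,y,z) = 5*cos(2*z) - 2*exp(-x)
(2*exp(-x), 0, -10*sin(2*z))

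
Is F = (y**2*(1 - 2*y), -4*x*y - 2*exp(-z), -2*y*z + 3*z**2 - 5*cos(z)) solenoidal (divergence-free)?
No, ∇·F = -4*x - 2*y + 6*z + 5*sin(z)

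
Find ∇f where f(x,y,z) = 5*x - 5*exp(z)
(5, 0, -5*exp(z))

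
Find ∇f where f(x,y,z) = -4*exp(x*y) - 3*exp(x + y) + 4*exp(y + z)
(-4*y*exp(x*y) - 3*exp(x + y), -4*x*exp(x*y) - 3*exp(x + y) + 4*exp(y + z), 4*exp(y + z))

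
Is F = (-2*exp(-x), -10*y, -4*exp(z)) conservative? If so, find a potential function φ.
Yes, F is conservative. φ = -5*y**2 - 4*exp(z) + 2*exp(-x)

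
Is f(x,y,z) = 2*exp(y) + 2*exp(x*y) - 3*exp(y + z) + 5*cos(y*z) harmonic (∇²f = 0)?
No, ∇²f = 2*x**2*exp(x*y) + 2*y**2*exp(x*y) - 5*y**2*cos(y*z) - 5*z**2*cos(y*z) + 2*exp(y) - 6*exp(y + z)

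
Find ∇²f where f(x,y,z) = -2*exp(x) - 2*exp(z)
-2*exp(x) - 2*exp(z)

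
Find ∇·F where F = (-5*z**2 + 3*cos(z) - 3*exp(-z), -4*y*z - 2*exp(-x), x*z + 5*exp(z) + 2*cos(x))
x - 4*z + 5*exp(z)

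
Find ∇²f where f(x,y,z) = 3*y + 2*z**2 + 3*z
4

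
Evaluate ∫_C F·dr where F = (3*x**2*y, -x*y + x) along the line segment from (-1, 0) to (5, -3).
-633/2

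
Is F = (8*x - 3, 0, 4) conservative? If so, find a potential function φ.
Yes, F is conservative. φ = 4*x**2 - 3*x + 4*z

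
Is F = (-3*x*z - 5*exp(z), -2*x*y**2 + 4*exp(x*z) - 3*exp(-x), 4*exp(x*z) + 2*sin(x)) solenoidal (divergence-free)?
No, ∇·F = -4*x*y + 4*x*exp(x*z) - 3*z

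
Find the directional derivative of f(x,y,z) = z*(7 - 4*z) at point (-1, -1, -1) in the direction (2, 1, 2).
10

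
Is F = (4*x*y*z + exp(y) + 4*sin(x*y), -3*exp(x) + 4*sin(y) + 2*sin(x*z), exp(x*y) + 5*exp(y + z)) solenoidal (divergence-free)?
No, ∇·F = 4*y*z + 4*y*cos(x*y) + 5*exp(y + z) + 4*cos(y)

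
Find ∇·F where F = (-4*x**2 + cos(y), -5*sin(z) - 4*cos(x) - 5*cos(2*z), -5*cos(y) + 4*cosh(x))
-8*x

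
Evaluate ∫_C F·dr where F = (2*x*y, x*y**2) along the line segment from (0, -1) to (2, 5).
78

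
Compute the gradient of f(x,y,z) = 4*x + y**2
(4, 2*y, 0)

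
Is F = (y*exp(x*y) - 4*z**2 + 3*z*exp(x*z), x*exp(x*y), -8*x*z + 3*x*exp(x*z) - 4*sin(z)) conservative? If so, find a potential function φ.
Yes, F is conservative. φ = -4*x*z**2 + exp(x*y) + 3*exp(x*z) + 4*cos(z)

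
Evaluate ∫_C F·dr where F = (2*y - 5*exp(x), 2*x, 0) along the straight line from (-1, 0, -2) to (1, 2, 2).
4 - 10*sinh(1)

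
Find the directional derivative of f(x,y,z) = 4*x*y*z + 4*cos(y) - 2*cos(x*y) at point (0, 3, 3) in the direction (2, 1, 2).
24 - 4*sin(3)/3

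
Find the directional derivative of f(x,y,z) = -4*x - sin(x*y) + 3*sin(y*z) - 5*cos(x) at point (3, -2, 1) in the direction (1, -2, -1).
sqrt(6)*(-4 + 5*sin(3) + 8*cos(6))/6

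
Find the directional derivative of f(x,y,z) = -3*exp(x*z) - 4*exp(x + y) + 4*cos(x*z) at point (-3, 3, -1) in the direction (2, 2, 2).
4*sqrt(3)*(-2 + 4*sin(3) + 3*exp(3))/3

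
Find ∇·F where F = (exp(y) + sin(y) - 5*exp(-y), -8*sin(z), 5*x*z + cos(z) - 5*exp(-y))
5*x - sin(z)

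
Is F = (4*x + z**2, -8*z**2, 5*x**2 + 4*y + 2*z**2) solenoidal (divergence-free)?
No, ∇·F = 4*z + 4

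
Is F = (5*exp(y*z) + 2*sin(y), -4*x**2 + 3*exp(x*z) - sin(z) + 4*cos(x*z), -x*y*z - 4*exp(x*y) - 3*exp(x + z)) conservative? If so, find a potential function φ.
No, ∇×F = (-x*z - 4*x*exp(x*y) - 3*x*exp(x*z) + 4*x*sin(x*z) + cos(z), y*z + 4*y*exp(x*y) + 5*y*exp(y*z) + 3*exp(x + z), -8*x + 3*z*exp(x*z) - 5*z*exp(y*z) - 4*z*sin(x*z) - 2*cos(y)) ≠ 0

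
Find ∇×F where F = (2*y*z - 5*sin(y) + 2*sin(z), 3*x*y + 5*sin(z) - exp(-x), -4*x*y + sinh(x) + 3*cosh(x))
(-4*x - 5*cos(z), 6*y + 2*cos(z) - 3*sinh(x) - cosh(x), 3*y - 2*z + 5*cos(y) + exp(-x))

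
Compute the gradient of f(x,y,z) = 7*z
(0, 0, 7)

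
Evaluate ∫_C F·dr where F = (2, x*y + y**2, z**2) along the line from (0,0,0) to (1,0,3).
11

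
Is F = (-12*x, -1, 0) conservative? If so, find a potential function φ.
Yes, F is conservative. φ = -6*x**2 - y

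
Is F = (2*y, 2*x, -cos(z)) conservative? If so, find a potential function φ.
Yes, F is conservative. φ = 2*x*y - sin(z)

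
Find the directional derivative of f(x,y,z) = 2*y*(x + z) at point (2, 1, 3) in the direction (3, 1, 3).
22*sqrt(19)/19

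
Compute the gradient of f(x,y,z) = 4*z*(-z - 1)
(0, 0, -8*z - 4)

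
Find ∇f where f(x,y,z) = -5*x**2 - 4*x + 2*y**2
(-10*x - 4, 4*y, 0)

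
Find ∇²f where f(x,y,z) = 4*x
0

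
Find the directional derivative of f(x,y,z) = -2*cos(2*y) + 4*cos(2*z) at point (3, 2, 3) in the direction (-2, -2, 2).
-4*sqrt(3)*(sin(4) + 2*sin(6))/3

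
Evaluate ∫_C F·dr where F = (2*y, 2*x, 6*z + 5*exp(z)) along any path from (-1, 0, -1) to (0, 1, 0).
2 - 5*exp(-1)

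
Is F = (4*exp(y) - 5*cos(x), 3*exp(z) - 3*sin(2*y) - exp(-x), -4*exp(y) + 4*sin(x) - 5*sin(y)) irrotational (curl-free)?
No, ∇×F = (-4*exp(y) - 3*exp(z) - 5*cos(y), -4*cos(x), -4*exp(y) + exp(-x))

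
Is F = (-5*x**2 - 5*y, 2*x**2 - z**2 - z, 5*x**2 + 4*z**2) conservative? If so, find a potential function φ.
No, ∇×F = (2*z + 1, -10*x, 4*x + 5) ≠ 0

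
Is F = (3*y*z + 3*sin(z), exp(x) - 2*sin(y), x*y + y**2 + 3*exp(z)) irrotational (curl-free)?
No, ∇×F = (x + 2*y, 2*y + 3*cos(z), -3*z + exp(x))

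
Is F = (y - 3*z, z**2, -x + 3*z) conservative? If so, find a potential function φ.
No, ∇×F = (-2*z, -2, -1) ≠ 0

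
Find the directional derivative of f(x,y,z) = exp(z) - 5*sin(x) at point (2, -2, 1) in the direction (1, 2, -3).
-sqrt(14)*(5*cos(2) + 3*E)/14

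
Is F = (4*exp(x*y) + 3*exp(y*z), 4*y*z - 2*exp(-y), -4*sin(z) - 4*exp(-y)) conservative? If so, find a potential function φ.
No, ∇×F = (-4*y + 4*exp(-y), 3*y*exp(y*z), -4*x*exp(x*y) - 3*z*exp(y*z)) ≠ 0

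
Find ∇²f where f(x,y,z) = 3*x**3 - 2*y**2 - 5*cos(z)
18*x + 5*cos(z) - 4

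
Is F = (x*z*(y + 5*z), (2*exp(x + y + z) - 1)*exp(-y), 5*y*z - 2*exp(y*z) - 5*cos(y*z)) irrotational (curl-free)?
No, ∇×F = (-2*z*exp(y*z) + 5*z*sin(y*z) + 5*z - 2*exp(x + z), x*(y + 10*z), -x*z + 2*exp(x + z))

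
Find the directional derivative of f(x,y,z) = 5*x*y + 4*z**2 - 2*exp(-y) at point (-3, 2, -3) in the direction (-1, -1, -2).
sqrt(6)*(-2 + 53*exp(2))*exp(-2)/6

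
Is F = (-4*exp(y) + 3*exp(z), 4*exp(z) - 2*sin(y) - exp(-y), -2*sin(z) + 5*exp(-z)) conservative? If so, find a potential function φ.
No, ∇×F = (-4*exp(z), 3*exp(z), 4*exp(y)) ≠ 0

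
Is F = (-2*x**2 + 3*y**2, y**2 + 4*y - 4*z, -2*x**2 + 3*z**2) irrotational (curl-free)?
No, ∇×F = (4, 4*x, -6*y)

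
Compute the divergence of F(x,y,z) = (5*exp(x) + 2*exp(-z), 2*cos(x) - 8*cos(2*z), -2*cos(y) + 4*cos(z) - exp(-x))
5*exp(x) - 4*sin(z)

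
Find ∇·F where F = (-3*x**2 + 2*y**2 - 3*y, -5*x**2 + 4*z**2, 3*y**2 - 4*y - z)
-6*x - 1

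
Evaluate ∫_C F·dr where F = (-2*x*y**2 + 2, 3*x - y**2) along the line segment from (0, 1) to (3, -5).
-78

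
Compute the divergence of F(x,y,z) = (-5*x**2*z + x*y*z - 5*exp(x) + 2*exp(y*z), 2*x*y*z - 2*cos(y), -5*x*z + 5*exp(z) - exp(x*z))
-8*x*z - x*exp(x*z) - 5*x + y*z - 5*exp(x) + 5*exp(z) + 2*sin(y)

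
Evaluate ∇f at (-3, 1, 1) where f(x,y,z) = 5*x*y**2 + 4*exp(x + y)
(4*exp(-2) + 5, -30 + 4*exp(-2), 0)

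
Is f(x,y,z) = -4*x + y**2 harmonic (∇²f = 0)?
No, ∇²f = 2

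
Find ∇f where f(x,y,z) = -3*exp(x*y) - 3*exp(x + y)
(-3*y*exp(x*y) - 3*exp(x + y), -3*x*exp(x*y) - 3*exp(x + y), 0)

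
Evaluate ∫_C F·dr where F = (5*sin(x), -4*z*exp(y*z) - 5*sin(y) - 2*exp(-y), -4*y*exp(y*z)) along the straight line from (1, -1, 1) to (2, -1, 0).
-4 + 4*exp(-1) - 5*cos(2) + 5*cos(1)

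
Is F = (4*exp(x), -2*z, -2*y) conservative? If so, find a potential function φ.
Yes, F is conservative. φ = -2*y*z + 4*exp(x)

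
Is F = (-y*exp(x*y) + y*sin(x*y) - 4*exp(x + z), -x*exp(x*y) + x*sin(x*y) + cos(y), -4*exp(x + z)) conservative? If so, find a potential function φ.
Yes, F is conservative. φ = -exp(x*y) - 4*exp(x + z) + sin(y) - cos(x*y)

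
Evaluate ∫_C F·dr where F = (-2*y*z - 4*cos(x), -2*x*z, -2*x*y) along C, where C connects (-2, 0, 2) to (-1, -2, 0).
-4*sin(2) + 4*sin(1)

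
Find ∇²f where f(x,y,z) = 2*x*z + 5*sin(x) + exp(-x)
-5*sin(x) + exp(-x)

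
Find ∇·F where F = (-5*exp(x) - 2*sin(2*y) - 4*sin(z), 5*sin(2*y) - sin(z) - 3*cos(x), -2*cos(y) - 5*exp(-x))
-5*exp(x) + 10*cos(2*y)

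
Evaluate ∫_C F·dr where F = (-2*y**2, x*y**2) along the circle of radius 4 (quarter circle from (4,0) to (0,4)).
16*pi + 256/3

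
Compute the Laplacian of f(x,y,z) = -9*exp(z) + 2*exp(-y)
-9*exp(z) + 2*exp(-y)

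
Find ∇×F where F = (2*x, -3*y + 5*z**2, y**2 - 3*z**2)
(2*y - 10*z, 0, 0)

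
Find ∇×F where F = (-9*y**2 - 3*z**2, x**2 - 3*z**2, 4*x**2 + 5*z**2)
(6*z, -8*x - 6*z, 2*x + 18*y)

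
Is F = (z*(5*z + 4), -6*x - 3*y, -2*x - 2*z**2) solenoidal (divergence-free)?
No, ∇·F = -4*z - 3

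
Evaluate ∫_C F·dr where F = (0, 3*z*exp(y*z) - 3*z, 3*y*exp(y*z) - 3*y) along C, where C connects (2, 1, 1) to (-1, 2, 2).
-9 - 3*E + 3*exp(4)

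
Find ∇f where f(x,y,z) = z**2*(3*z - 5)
(0, 0, z*(9*z - 10))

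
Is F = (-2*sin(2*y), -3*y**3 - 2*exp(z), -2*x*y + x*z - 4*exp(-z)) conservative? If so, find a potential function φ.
No, ∇×F = (-2*x + 2*exp(z), 2*y - z, 4*cos(2*y)) ≠ 0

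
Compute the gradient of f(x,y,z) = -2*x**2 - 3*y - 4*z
(-4*x, -3, -4)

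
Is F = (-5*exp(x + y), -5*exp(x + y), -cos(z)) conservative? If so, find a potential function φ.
Yes, F is conservative. φ = -5*exp(x + y) - sin(z)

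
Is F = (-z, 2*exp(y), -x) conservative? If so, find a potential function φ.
Yes, F is conservative. φ = -x*z + 2*exp(y)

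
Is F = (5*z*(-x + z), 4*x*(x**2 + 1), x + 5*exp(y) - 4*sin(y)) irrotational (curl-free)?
No, ∇×F = (5*exp(y) - 4*cos(y), -5*x + 10*z - 1, 12*x**2 + 4)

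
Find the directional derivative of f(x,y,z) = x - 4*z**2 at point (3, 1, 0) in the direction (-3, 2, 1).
-3*sqrt(14)/14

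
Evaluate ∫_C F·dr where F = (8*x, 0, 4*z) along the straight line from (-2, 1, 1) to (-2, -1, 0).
-2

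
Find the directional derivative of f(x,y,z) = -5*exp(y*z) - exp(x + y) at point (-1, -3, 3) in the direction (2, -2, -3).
-15*sqrt(17)*exp(-9)/17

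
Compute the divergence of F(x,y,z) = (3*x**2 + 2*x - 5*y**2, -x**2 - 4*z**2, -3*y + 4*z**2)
6*x + 8*z + 2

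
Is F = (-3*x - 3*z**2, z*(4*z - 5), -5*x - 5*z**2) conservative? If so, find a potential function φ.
No, ∇×F = (5 - 8*z, 5 - 6*z, 0) ≠ 0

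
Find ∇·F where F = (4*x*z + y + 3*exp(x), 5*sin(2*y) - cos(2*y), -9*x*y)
4*z + 3*exp(x) + 2*sin(2*y) + 10*cos(2*y)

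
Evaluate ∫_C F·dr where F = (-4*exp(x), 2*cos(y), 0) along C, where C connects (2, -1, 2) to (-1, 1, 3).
-4*exp(-1) + 4*sin(1) + 4*exp(2)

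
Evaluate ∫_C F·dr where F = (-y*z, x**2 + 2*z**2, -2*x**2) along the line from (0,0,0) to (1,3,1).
4/3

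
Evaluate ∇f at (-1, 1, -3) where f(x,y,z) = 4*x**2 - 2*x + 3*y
(-10, 3, 0)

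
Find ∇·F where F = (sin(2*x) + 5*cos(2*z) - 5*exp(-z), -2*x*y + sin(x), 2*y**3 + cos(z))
-2*x - sin(z) + 2*cos(2*x)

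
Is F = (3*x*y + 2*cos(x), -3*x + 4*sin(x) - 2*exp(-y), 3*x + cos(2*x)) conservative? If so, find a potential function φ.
No, ∇×F = (0, 2*sin(2*x) - 3, -3*x + 4*cos(x) - 3) ≠ 0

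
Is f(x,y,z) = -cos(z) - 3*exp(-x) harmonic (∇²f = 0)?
No, ∇²f = cos(z) - 3*exp(-x)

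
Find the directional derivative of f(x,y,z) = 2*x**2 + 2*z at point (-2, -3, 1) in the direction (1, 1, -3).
-14*sqrt(11)/11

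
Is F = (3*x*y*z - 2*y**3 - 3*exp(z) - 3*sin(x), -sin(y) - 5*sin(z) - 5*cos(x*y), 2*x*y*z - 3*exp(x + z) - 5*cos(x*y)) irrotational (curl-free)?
No, ∇×F = (2*x*z + 5*x*sin(x*y) + 5*cos(z), 3*x*y - 2*y*z - 5*y*sin(x*y) - 3*exp(z) + 3*exp(x + z), -3*x*z + 6*y**2 + 5*y*sin(x*y))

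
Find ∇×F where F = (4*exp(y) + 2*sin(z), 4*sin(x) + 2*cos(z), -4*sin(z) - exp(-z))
(2*sin(z), 2*cos(z), -4*exp(y) + 4*cos(x))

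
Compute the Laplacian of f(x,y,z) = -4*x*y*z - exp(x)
-exp(x)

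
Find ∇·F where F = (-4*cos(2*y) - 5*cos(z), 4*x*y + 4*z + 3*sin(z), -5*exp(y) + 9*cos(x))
4*x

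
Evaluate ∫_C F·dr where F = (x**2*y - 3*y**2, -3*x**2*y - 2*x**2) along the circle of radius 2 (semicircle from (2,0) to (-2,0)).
32 - 2*pi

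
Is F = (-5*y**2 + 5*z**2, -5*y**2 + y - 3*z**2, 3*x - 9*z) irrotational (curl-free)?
No, ∇×F = (6*z, 10*z - 3, 10*y)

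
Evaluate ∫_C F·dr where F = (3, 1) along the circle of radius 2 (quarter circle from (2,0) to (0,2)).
-4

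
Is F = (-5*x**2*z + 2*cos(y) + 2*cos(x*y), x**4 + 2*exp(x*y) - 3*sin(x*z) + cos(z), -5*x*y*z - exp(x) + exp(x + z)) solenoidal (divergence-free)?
No, ∇·F = -5*x*y - 10*x*z + 2*x*exp(x*y) - 2*y*sin(x*y) + exp(x + z)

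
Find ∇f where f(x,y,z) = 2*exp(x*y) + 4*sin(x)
(2*y*exp(x*y) + 4*cos(x), 2*x*exp(x*y), 0)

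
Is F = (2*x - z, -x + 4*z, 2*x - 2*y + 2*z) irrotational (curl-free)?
No, ∇×F = (-6, -3, -1)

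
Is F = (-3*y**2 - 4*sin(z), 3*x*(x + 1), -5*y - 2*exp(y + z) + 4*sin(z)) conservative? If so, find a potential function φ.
No, ∇×F = (-2*exp(y + z) - 5, -4*cos(z), 6*x + 6*y + 3) ≠ 0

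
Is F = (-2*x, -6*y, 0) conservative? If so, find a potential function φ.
Yes, F is conservative. φ = -x**2 - 3*y**2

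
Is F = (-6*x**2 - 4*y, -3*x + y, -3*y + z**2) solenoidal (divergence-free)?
No, ∇·F = -12*x + 2*z + 1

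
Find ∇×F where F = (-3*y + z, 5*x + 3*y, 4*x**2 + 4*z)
(0, 1 - 8*x, 8)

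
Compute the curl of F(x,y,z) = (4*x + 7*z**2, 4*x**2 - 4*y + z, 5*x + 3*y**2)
(6*y - 1, 14*z - 5, 8*x)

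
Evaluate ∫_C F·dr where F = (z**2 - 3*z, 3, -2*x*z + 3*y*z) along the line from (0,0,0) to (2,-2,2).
-68/3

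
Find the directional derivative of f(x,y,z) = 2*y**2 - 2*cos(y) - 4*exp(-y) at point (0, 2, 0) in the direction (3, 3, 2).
3*sqrt(22)*(2 + (sin(2) + 4)*exp(2))*exp(-2)/11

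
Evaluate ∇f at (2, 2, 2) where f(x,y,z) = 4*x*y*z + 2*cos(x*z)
(16 - 4*sin(4), 16, 16 - 4*sin(4))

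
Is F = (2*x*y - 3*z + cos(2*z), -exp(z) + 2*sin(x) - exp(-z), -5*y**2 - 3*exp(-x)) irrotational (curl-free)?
No, ∇×F = (-10*y + 2*sinh(z), -2*sin(2*z) - 3 - 3*exp(-x), -2*x + 2*cos(x))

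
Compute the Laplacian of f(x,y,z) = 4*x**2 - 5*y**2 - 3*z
-2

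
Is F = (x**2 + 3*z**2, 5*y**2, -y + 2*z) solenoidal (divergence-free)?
No, ∇·F = 2*x + 10*y + 2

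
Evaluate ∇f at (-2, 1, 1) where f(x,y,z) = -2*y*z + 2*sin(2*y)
(0, -2 + 4*cos(2), -2)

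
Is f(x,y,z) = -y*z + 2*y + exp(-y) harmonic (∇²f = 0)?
No, ∇²f = exp(-y)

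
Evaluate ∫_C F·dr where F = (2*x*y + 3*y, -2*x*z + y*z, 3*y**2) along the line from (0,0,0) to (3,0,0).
0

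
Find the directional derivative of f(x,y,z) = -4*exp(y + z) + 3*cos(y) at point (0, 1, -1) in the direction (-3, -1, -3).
sqrt(19)*(3*sin(1) + 16)/19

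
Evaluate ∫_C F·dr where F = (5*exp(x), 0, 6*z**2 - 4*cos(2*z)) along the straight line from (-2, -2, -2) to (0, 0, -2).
5 - 5*exp(-2)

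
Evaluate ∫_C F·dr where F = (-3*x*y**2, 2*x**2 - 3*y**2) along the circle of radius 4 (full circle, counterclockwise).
0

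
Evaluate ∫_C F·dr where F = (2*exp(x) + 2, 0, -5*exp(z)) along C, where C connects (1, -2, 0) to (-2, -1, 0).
-6 - 2*E + 2*exp(-2)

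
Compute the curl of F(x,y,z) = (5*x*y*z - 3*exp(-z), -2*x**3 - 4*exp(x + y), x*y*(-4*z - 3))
(-x*(4*z + 3), (y*(5*x + 4*z + 3)*exp(z) + 3)*exp(-z), -6*x**2 - 5*x*z - 4*exp(x + y))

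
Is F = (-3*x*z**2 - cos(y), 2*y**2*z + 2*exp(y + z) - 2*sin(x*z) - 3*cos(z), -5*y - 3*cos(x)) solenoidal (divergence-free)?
No, ∇·F = 4*y*z - 3*z**2 + 2*exp(y + z)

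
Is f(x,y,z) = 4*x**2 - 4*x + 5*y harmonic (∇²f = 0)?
No, ∇²f = 8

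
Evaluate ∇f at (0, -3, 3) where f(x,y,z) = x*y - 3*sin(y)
(-3, -3*cos(3), 0)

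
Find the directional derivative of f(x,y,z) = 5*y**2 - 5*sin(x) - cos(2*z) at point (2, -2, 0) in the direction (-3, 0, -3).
5*sqrt(2)*cos(2)/2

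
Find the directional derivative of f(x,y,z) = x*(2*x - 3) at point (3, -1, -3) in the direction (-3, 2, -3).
-27*sqrt(22)/22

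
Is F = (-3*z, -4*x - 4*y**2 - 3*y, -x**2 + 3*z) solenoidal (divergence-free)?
No, ∇·F = -8*y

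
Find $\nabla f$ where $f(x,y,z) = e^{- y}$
(0, -exp(-y), 0)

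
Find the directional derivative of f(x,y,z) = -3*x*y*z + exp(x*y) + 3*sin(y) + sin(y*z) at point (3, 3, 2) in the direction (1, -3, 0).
3*sqrt(10)*(-2*exp(9) - 2*cos(6) - 3*cos(3) + 12)/10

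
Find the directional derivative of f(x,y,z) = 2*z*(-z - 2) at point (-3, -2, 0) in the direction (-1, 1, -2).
4*sqrt(6)/3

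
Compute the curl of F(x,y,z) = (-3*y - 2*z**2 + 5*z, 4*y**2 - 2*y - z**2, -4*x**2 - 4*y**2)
(-8*y + 2*z, 8*x - 4*z + 5, 3)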